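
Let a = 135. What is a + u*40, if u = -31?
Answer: -1105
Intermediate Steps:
a + u*40 = 135 - 31*40 = 135 - 1240 = -1105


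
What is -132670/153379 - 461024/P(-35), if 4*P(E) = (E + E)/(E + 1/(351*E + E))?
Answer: -1905678439777956/2066782025 ≈ -9.2205e+5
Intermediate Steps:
P(E) = E/(2*(E + 1/(352*E))) (P(E) = ((E + E)/(E + 1/(351*E + E)))/4 = ((2*E)/(E + 1/(352*E)))/4 = (2*E/(E + 1/(352*E)))/4 = E/(2*(E + 1/(352*E))))
-132670/153379 - 461024/P(-35) = -132670/153379 - 461024/(176*(-35)**2/(1 + 352*(-35)**2)) = -132670*1/153379 - 461024/(176*1225/(1 + 352*1225)) = -132670/153379 - 461024/(176*1225/(1 + 431200)) = -132670/153379 - 461024/(176*1225/431201) = -132670/153379 - 461024/(176*1225*(1/431201)) = -132670/153379 - 461024/215600/431201 = -132670/153379 - 461024*431201/215600 = -132670/153379 - 12424625614/13475 = -1905678439777956/2066782025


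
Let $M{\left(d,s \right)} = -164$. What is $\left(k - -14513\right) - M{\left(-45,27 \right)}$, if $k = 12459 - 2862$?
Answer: $24274$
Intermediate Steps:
$k = 9597$ ($k = 12459 - 2862 = 9597$)
$\left(k - -14513\right) - M{\left(-45,27 \right)} = \left(9597 - -14513\right) - -164 = \left(9597 + 14513\right) + 164 = 24110 + 164 = 24274$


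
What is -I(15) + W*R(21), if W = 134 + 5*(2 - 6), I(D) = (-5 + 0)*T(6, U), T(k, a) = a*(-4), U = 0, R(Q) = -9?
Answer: -1026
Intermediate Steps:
T(k, a) = -4*a
I(D) = 0 (I(D) = (-5 + 0)*(-4*0) = -5*0 = 0)
W = 114 (W = 134 + 5*(-4) = 134 - 20 = 114)
-I(15) + W*R(21) = -1*0 + 114*(-9) = 0 - 1026 = -1026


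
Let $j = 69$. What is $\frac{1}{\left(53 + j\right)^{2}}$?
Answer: $\frac{1}{14884} \approx 6.7186 \cdot 10^{-5}$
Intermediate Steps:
$\frac{1}{\left(53 + j\right)^{2}} = \frac{1}{\left(53 + 69\right)^{2}} = \frac{1}{122^{2}} = \frac{1}{14884}$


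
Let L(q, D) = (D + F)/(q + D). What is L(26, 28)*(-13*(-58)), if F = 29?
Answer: 7163/9 ≈ 795.89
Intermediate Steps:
L(q, D) = (29 + D)/(D + q) (L(q, D) = (D + 29)/(q + D) = (29 + D)/(D + q))
L(26, 28)*(-13*(-58)) = ((29 + 28)/(28 + 26))*(-13*(-58)) = (57/54)*754 = ((1/54)*57)*754 = (19/18)*754 = 7163/9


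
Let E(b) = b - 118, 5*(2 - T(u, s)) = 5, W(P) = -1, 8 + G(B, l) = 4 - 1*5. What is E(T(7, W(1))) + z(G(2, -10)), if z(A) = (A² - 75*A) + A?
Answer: 630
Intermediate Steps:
G(B, l) = -9 (G(B, l) = -8 + (4 - 1*5) = -8 + (4 - 5) = -8 - 1 = -9)
T(u, s) = 1 (T(u, s) = 2 - ⅕*5 = 2 - 1 = 1)
E(b) = -118 + b
z(A) = A² - 74*A
E(T(7, W(1))) + z(G(2, -10)) = (-118 + 1) - 9*(-74 - 9) = -117 - 9*(-83) = -117 + 747 = 630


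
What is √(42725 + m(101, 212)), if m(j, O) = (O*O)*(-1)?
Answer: I*√2219 ≈ 47.106*I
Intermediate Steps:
m(j, O) = -O² (m(j, O) = O²*(-1) = -O²)
√(42725 + m(101, 212)) = √(42725 - 1*212²) = √(42725 - 1*44944) = √(42725 - 44944) = √(-2219) = I*√2219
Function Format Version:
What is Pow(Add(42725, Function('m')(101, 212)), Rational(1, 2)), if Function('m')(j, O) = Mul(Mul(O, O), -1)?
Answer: Mul(I, Pow(2219, Rational(1, 2))) ≈ Mul(47.106, I)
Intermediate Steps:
Function('m')(j, O) = Mul(-1, Pow(O, 2)) (Function('m')(j, O) = Mul(Pow(O, 2), -1) = Mul(-1, Pow(O, 2)))
Pow(Add(42725, Function('m')(101, 212)), Rational(1, 2)) = Pow(Add(42725, Mul(-1, Pow(212, 2))), Rational(1, 2)) = Pow(Add(42725, Mul(-1, 44944)), Rational(1, 2)) = Pow(Add(42725, -44944), Rational(1, 2)) = Pow(-2219, Rational(1, 2)) = Mul(I, Pow(2219, Rational(1, 2)))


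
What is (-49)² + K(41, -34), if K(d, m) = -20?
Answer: 2381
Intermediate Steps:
(-49)² + K(41, -34) = (-49)² - 20 = 2401 - 20 = 2381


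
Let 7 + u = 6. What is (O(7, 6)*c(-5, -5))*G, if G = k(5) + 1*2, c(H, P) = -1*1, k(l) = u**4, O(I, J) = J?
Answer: -18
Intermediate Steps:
u = -1 (u = -7 + 6 = -1)
k(l) = 1 (k(l) = (-1)**4 = 1)
c(H, P) = -1
G = 3 (G = 1 + 1*2 = 1 + 2 = 3)
(O(7, 6)*c(-5, -5))*G = (6*(-1))*3 = -6*3 = -18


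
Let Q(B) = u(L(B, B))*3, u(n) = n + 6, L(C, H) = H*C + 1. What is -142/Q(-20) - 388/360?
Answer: -43739/36630 ≈ -1.1941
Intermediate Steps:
L(C, H) = 1 + C*H (L(C, H) = C*H + 1 = 1 + C*H)
u(n) = 6 + n
Q(B) = 21 + 3*B² (Q(B) = (6 + (1 + B*B))*3 = (6 + (1 + B²))*3 = (7 + B²)*3 = 21 + 3*B²)
-142/Q(-20) - 388/360 = -142/(21 + 3*(-20)²) - 388/360 = -142/(21 + 3*400) - 388*1/360 = -142/(21 + 1200) - 97/90 = -142/1221 - 97/90 = -43739/36630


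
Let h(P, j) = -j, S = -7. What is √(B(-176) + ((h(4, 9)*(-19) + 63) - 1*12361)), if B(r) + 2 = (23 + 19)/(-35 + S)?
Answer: I*√12130 ≈ 110.14*I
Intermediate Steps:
B(r) = -3 (B(r) = -2 + (23 + 19)/(-35 - 7) = -2 + 42/(-42) = -2 + 42*(-1/42) = -2 - 1 = -3)
√(B(-176) + ((h(4, 9)*(-19) + 63) - 1*12361)) = √(-3 + ((-1*9*(-19) + 63) - 1*12361)) = √(-3 + ((-9*(-19) + 63) - 12361)) = √(-3 + ((171 + 63) - 12361)) = √(-3 + (234 - 12361)) = √(-3 - 12127) = √(-12130) = I*√12130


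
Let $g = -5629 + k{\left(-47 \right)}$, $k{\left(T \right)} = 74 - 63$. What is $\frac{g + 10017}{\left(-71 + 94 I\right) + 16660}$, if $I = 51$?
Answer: $\frac{4399}{21383} \approx 0.20572$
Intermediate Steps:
$k{\left(T \right)} = 11$
$g = -5618$ ($g = -5629 + 11 = -5618$)
$\frac{g + 10017}{\left(-71 + 94 I\right) + 16660} = \frac{-5618 + 10017}{\left(-71 + 94 \cdot 51\right) + 16660} = \frac{4399}{\left(-71 + 4794\right) + 16660} = \frac{4399}{4723 + 16660} = \frac{4399}{21383}$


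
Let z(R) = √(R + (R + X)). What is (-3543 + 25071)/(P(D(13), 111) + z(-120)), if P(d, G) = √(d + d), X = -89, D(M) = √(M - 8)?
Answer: 21528/(I*√329 + √2*5^(¼)) ≈ 136.52 - 1171.0*I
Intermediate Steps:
D(M) = √(-8 + M)
z(R) = √(-89 + 2*R) (z(R) = √(R + (R - 89)) = √(R + (-89 + R)) = √(-89 + 2*R))
P(d, G) = √2*√d (P(d, G) = √(2*d) = √2*√d)
(-3543 + 25071)/(P(D(13), 111) + z(-120)) = (-3543 + 25071)/(√2*√(√(-8 + 13)) + √(-89 + 2*(-120))) = 21528/(√2*√(√5) + √(-89 - 240)) = 21528/(√2*5^(¼) + √(-329)) = 21528/(√2*5^(¼) + I*√329) = 21528/(I*√329 + √2*5^(¼))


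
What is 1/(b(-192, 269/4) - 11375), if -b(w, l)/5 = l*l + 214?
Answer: -16/560925 ≈ -2.8524e-5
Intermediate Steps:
b(w, l) = -1070 - 5*l**2 (b(w, l) = -5*(l*l + 214) = -5*(l**2 + 214) = -5*(214 + l**2) = -1070 - 5*l**2)
1/(b(-192, 269/4) - 11375) = 1/((-1070 - 5*(269/4)**2) - 11375) = 1/((-1070 - 5*72361/16) - 11375) = 1/((-1070 - 361805/16) - 11375) = 1/(-378925/16 - 11375) = 1/(-560925/16) = -16/560925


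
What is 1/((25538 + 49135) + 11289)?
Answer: 1/85962 ≈ 1.1633e-5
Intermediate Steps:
1/((25538 + 49135) + 11289) = 1/(74673 + 11289) = 1/85962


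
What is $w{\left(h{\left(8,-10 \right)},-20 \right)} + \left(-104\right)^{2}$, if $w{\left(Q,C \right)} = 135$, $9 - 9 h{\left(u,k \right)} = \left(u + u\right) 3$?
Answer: $10951$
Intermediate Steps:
$h{\left(u,k \right)} = 1 - \frac{2 u}{3}$ ($h{\left(u,k \right)} = 1 - \frac{\left(u + u\right) 3}{9} = 1 - \frac{2 u 3}{9} = 1 - \frac{6 u}{9} = 1 - \frac{2 u}{3}$)
$w{\left(h{\left(8,-10 \right)},-20 \right)} + \left(-104\right)^{2} = 135 + \left(-104\right)^{2} = 135 + 10816 = 10951$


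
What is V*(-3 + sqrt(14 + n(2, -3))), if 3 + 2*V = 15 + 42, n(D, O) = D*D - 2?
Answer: 27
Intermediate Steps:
n(D, O) = -2 + D**2 (n(D, O) = D**2 - 2 = -2 + D**2)
V = 27 (V = -3/2 + (15 + 42)/2 = -3/2 + (1/2)*57 = -3/2 + 57/2 = 27)
V*(-3 + sqrt(14 + n(2, -3))) = 27*(-3 + sqrt(14 + (-2 + 2**2))) = 27*(-3 + sqrt(14 + (-2 + 4))) = 27*(-3 + sqrt(14 + 2)) = 27*(-3 + sqrt(16)) = 27*(-3 + 4) = 27*1 = 27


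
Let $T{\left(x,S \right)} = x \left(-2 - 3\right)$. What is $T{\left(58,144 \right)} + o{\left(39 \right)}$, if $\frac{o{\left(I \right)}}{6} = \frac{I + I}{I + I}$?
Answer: $-284$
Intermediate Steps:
$o{\left(I \right)} = 6$ ($o{\left(I \right)} = 6 \frac{I + I}{I + I} = 6 \frac{2 I}{2 I} = 6 \cdot 2 I \frac{1}{2 I} = 6 \cdot 1 = 6$)
$T{\left(x,S \right)} = - 5 x$ ($T{\left(x,S \right)} = x \left(-5\right) = - 5 x$)
$T{\left(58,144 \right)} + o{\left(39 \right)} = \left(-5\right) 58 + 6 = -290 + 6 = -284$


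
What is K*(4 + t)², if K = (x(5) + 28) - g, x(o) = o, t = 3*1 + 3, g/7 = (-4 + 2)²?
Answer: 500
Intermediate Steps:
g = 28 (g = 7*(-4 + 2)² = 7*(-2)² = 7*4 = 28)
t = 6 (t = 3 + 3 = 6)
K = 5 (K = (5 + 28) - 1*28 = 33 - 28 = 5)
K*(4 + t)² = 5*(4 + 6)² = 5*10² = 5*100 = 500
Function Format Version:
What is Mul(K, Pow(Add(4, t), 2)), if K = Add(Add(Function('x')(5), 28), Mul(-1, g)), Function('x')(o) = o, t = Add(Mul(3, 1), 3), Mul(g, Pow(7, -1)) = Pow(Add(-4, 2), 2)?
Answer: 500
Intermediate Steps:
g = 28 (g = Mul(7, Pow(Add(-4, 2), 2)) = Mul(7, Pow(-2, 2)) = Mul(7, 4) = 28)
t = 6 (t = Add(3, 3) = 6)
K = 5 (K = Add(Add(5, 28), Mul(-1, 28)) = Add(33, -28) = 5)
Mul(K, Pow(Add(4, t), 2)) = Mul(5, Pow(Add(4, 6), 2)) = Mul(5, Pow(10, 2)) = Mul(5, 100) = 500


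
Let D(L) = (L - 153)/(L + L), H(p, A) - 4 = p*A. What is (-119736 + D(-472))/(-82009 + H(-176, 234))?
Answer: 10275469/10571856 ≈ 0.97196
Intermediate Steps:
H(p, A) = 4 + A*p (H(p, A) = 4 + p*A = 4 + A*p)
D(L) = (-153 + L)/(2*L) (D(L) = (-153 + L)/((2*L)) = (-153 + L)*(1/(2*L)) = (-153 + L)/(2*L))
(-119736 + D(-472))/(-82009 + H(-176, 234)) = (-119736 + (1/2)*(-153 - 472)/(-472))/(-82009 + (4 + 234*(-176))) = (-119736 + (1/2)*(-1/472)*(-625))/(-82009 + (4 - 41184)) = (-119736 + 625/944)/(-82009 - 41180) = -113030159/944/(-123189) = -113030159/944*(-1/123189) = 10275469/10571856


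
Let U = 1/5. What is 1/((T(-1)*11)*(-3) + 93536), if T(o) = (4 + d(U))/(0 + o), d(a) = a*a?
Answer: 25/2341733 ≈ 1.0676e-5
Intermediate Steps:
U = 1/5 ≈ 0.20000
d(a) = a**2
T(o) = 101/(25*o) (T(o) = (4 + (1/5)**2)/(0 + o) = (4 + 1/25)/o = 101/(25*o))
1/((T(-1)*11)*(-3) + 93536) = 1/((((101/25)/(-1))*11)*(-3) + 93536) = 1/((((101/25)*(-1))*11)*(-3) + 93536) = 1/(-101/25*11*(-3) + 93536) = 1/(-1111/25*(-3) + 93536) = 1/(3333/25 + 93536) = 1/(2341733/25) = 25/2341733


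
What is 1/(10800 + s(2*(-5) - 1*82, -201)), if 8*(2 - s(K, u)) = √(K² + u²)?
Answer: 691328/7467676191 + 8*√48865/7467676191 ≈ 9.2813e-5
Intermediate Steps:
s(K, u) = 2 - √(K² + u²)/8
1/(10800 + s(2*(-5) - 1*82, -201)) = 1/(10800 + (2 - √((2*(-5) - 1*82)² + (-201)²)/8)) = 1/(10800 + (2 - √((-10 - 82)² + 40401)/8)) = 1/(10800 + (2 - √((-92)² + 40401)/8)) = 1/(10800 + (2 - √(8464 + 40401)/8)) = 1/(10800 + (2 - √48865/8)) = 1/(10802 - √48865/8)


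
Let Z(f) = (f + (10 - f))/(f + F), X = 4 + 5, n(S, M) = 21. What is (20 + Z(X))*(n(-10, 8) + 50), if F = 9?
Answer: 13135/9 ≈ 1459.4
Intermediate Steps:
X = 9
Z(f) = 10/(9 + f) (Z(f) = (f + (10 - f))/(f + 9) = 10/(9 + f))
(20 + Z(X))*(n(-10, 8) + 50) = (20 + 10/(9 + 9))*(21 + 50) = (20 + 10/18)*71 = (20 + 10*(1/18))*71 = (20 + 5/9)*71 = (185/9)*71 = 13135/9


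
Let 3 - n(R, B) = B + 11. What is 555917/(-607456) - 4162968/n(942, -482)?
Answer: -421513899011/47989024 ≈ -8783.5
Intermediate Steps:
n(R, B) = -8 - B (n(R, B) = 3 - (B + 11) = 3 - (11 + B) = 3 + (-11 - B) = -8 - B)
555917/(-607456) - 4162968/n(942, -482) = 555917/(-607456) - 4162968/(-8 - 1*(-482)) = 555917*(-1/607456) - 4162968/(-8 + 482) = -555917/607456 - 4162968/474 = -555917/607456 - 4162968*1/474 = -555917/607456 - 693828/79 = -421513899011/47989024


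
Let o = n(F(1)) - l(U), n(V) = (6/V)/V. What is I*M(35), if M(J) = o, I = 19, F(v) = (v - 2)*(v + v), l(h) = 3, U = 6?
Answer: -57/2 ≈ -28.500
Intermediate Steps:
F(v) = 2*v*(-2 + v) (F(v) = (-2 + v)*(2*v) = 2*v*(-2 + v))
n(V) = 6/V²
o = -3/2 (o = 6/(2*1*(-2 + 1))² - 1*3 = 6/(2*1*(-1))² - 3 = 6/(-2)² - 3 = 6*(¼) - 3 = 3/2 - 3 = -3/2 ≈ -1.5000)
M(J) = -3/2
I*M(35) = 19*(-3/2) = -57/2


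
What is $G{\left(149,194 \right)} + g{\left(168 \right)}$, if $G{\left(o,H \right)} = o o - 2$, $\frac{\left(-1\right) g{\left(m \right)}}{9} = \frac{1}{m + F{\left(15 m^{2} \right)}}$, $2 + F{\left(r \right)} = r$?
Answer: $\frac{9401853665}{423526} \approx 22199.0$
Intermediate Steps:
$F{\left(r \right)} = -2 + r$
$g{\left(m \right)} = - \frac{9}{-2 + m + 15 m^{2}}$ ($g{\left(m \right)} = - \frac{9}{m + \left(-2 + 15 m^{2}\right)} = - \frac{9}{-2 + m + 15 m^{2}}$)
$G{\left(o,H \right)} = -2 + o^{2}$ ($G{\left(o,H \right)} = o^{2} - 2 = -2 + o^{2}$)
$G{\left(149,194 \right)} + g{\left(168 \right)} = \left(-2 + 149^{2}\right) - \frac{9}{-2 + 168 + 15 \cdot 168^{2}} = \left(-2 + 22201\right) - \frac{9}{-2 + 168 + 15 \cdot 28224} = 22199 - \frac{9}{-2 + 168 + 423360} = 22199 - \frac{9}{423526} = \frac{9401853665}{423526}$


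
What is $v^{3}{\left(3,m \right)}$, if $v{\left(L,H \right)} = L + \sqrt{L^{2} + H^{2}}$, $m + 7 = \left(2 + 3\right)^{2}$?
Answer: $3024 + 1080 \sqrt{37} \approx 9593.4$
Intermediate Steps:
$m = 18$ ($m = -7 + \left(2 + 3\right)^{2} = -7 + 5^{2} = -7 + 25 = 18$)
$v{\left(L,H \right)} = L + \sqrt{H^{2} + L^{2}}$
$v^{3}{\left(3,m \right)} = \left(3 + \sqrt{18^{2} + 3^{2}}\right)^{3} = \left(3 + \sqrt{324 + 9}\right)^{3} = \left(3 + \sqrt{333}\right)^{3} = \left(3 + 3 \sqrt{37}\right)^{3}$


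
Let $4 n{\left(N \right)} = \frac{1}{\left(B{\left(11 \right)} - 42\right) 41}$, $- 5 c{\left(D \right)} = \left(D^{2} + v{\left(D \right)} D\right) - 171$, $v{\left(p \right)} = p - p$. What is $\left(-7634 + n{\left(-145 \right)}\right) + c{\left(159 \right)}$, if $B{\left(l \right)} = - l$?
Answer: $- \frac{110005953}{8692} \approx -12656.0$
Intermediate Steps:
$v{\left(p \right)} = 0$
$c{\left(D \right)} = \frac{171}{5} - \frac{D^{2}}{5}$ ($c{\left(D \right)} = - \frac{\left(D^{2} + 0 D\right) - 171}{5} = - \frac{\left(D^{2} + 0\right) - 171}{5} = - \frac{D^{2} - 171}{5} = - \frac{-171 + D^{2}}{5} = \frac{171}{5} - \frac{D^{2}}{5}$)
$n{\left(N \right)} = - \frac{1}{8692}$ ($n{\left(N \right)} = \frac{\frac{1}{\left(-1\right) 11 - 42} \cdot \frac{1}{41}}{4} = \frac{\frac{1}{-11 - 42} \cdot \frac{1}{41}}{4} = \frac{\frac{1}{-53} \cdot \frac{1}{41}}{4} = \frac{\left(- \frac{1}{53}\right) \frac{1}{41}}{4} = \frac{1}{4} \left(- \frac{1}{2173}\right) = - \frac{1}{8692}$)
$\left(-7634 + n{\left(-145 \right)}\right) + c{\left(159 \right)} = \left(-7634 - \frac{1}{8692}\right) + \left(\frac{171}{5} - \frac{159^{2}}{5}\right) = - \frac{66354729}{8692} + \left(\frac{171}{5} - \frac{25281}{5}\right) = - \frac{66354729}{8692} - 5022 = - \frac{110005953}{8692}$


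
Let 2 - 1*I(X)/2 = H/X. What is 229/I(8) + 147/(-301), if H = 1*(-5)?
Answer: 38947/903 ≈ 43.131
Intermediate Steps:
H = -5
I(X) = 4 + 10/X (I(X) = 4 - (-10)/X = 4 + 10/X)
229/I(8) + 147/(-301) = 229/(4 + 10/8) + 147/(-301) = 229/(4 + 10*(1/8)) + 147*(-1/301) = 229/(4 + 5/4) - 21/43 = 229/(21/4) - 21/43 = 229*(4/21) - 21/43 = 916/21 - 21/43 = 38947/903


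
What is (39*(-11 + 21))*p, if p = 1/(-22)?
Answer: -195/11 ≈ -17.727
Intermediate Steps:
p = -1/22 ≈ -0.045455
(39*(-11 + 21))*p = (39*(-11 + 21))*(-1/22) = (39*10)*(-1/22) = 390*(-1/22) = -195/11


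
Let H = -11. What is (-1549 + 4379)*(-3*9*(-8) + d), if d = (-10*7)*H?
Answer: 2790380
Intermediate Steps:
d = 770 (d = -10*7*(-11) = -70*(-11) = 770)
(-1549 + 4379)*(-3*9*(-8) + d) = (-1549 + 4379)*(-3*9*(-8) + 770) = 2830*(-27*(-8) + 770) = 2830*(216 + 770) = 2830*986 = 2790380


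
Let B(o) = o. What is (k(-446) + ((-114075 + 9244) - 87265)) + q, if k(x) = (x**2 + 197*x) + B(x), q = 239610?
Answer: 158122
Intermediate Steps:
k(x) = x**2 + 198*x (k(x) = (x**2 + 197*x) + x = x**2 + 198*x)
(k(-446) + ((-114075 + 9244) - 87265)) + q = (-446*(198 - 446) + ((-114075 + 9244) - 87265)) + 239610 = (-446*(-248) + (-104831 - 87265)) + 239610 = (110608 - 192096) + 239610 = -81488 + 239610 = 158122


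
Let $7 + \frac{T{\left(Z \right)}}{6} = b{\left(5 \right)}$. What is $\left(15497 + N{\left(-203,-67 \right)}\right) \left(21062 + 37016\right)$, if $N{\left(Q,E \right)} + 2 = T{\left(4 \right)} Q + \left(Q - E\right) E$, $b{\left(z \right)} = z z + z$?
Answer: $-197871746$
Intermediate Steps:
$b{\left(z \right)} = z + z^{2}$ ($b{\left(z \right)} = z^{2} + z = z + z^{2}$)
$T{\left(Z \right)} = 138$ ($T{\left(Z \right)} = -42 + 6 \cdot 5 \left(1 + 5\right) = -42 + 6 \cdot 5 \cdot 6 = -42 + 6 \cdot 30 = -42 + 180 = 138$)
$N{\left(Q,E \right)} = -2 + 138 Q + E \left(Q - E\right)$ ($N{\left(Q,E \right)} = -2 + \left(138 Q + \left(Q - E\right) E\right) = -2 + \left(138 Q + E \left(Q - E\right)\right) = -2 + 138 Q + E \left(Q - E\right)$)
$\left(15497 + N{\left(-203,-67 \right)}\right) \left(21062 + 37016\right) = \left(15497 - 18904\right) \left(21062 + 37016\right) = \left(15497 - 18904\right) 58078 = \left(-3407\right) 58078 = -197871746$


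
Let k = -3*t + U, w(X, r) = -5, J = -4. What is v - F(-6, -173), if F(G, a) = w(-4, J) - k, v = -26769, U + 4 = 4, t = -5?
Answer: -26749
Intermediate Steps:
U = 0 (U = -4 + 4 = 0)
k = 15 (k = -3*(-5) + 0 = 15 + 0 = 15)
F(G, a) = -20 (F(G, a) = -5 - 1*15 = -5 - 15 = -20)
v - F(-6, -173) = -26769 - 1*(-20) = -26769 + 20 = -26749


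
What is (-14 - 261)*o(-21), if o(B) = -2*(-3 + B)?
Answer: -13200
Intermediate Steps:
o(B) = 6 - 2*B
(-14 - 261)*o(-21) = (-14 - 261)*(6 - 2*(-21)) = -275*(6 + 42) = -275*48 = -13200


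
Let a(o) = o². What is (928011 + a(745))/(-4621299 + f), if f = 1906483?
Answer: -370759/678704 ≈ -0.54628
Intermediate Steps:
(928011 + a(745))/(-4621299 + f) = (928011 + 745²)/(-4621299 + 1906483) = (928011 + 555025)/(-2714816) = 1483036*(-1/2714816) = -370759/678704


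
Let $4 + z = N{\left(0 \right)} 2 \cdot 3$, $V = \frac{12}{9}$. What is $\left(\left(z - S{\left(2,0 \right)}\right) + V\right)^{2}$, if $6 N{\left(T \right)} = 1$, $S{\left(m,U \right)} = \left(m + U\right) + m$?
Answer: $\frac{289}{9} \approx 32.111$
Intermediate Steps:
$S{\left(m,U \right)} = U + 2 m$ ($S{\left(m,U \right)} = \left(U + m\right) + m = U + 2 m$)
$N{\left(T \right)} = \frac{1}{6}$ ($N{\left(T \right)} = \frac{1}{6} \cdot 1 = \frac{1}{6}$)
$V = \frac{4}{3}$ ($V = 12 \cdot \frac{1}{9} = \frac{4}{3} \approx 1.3333$)
$z = -3$ ($z = -4 + \frac{1}{6} \cdot 2 \cdot 3 = -4 + \frac{1}{3} \cdot 3 = -4 + 1 = -3$)
$\left(\left(z - S{\left(2,0 \right)}\right) + V\right)^{2} = \left(\left(-3 - \left(0 + 2 \cdot 2\right)\right) + \frac{4}{3}\right)^{2} = \left(\left(-3 - \left(0 + 4\right)\right) + \frac{4}{3}\right)^{2} = \left(\left(-3 - 4\right) + \frac{4}{3}\right)^{2} = \left(-7 + \frac{4}{3}\right)^{2} = \left(- \frac{17}{3}\right)^{2} = \frac{289}{9}$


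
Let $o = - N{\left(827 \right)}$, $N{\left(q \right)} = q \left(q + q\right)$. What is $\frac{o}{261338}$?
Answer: $- \frac{683929}{130669} \approx -5.2341$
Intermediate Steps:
$N{\left(q \right)} = 2 q^{2}$ ($N{\left(q \right)} = q 2 q = 2 q^{2}$)
$o = -1367858$ ($o = - 2 \cdot 827^{2} = - 2 \cdot 683929 = \left(-1\right) 1367858 = -1367858$)
$\frac{o}{261338} = - \frac{1367858}{261338} = \left(-1367858\right) \frac{1}{261338} = - \frac{683929}{130669}$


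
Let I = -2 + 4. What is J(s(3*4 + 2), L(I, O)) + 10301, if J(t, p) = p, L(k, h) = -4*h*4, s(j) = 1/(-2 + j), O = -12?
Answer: 10493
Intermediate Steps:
I = 2
L(k, h) = -16*h
J(s(3*4 + 2), L(I, O)) + 10301 = -16*(-12) + 10301 = 192 + 10301 = 10493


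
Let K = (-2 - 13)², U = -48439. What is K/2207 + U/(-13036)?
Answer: 109837973/28770452 ≈ 3.8177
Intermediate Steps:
K = 225 (K = (-15)² = 225)
K/2207 + U/(-13036) = 225/2207 - 48439/(-13036) = 225*(1/2207) - 48439*(-1/13036) = 225/2207 + 48439/13036 = 109837973/28770452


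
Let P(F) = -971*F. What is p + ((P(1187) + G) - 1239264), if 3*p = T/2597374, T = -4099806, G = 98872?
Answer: -2977849715004/1298687 ≈ -2.2930e+6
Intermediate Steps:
p = -683301/1298687 (p = (-4099806/2597374)/3 = (-4099806*1/2597374)/3 = (1/3)*(-2049903/1298687) = -683301/1298687 ≈ -0.52615)
p + ((P(1187) + G) - 1239264) = -683301/1298687 + ((-971*1187 + 98872) - 1239264) = -683301/1298687 + ((-1152577 + 98872) - 1239264) = -683301/1298687 + (-1053705 - 1239264) = -683301/1298687 - 2292969 = -2977849715004/1298687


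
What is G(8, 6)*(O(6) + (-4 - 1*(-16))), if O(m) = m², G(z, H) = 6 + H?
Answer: 576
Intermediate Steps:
G(8, 6)*(O(6) + (-4 - 1*(-16))) = (6 + 6)*(6² + (-4 - 1*(-16))) = 12*(36 + (-4 + 16)) = 12*(36 + 12) = 12*48 = 576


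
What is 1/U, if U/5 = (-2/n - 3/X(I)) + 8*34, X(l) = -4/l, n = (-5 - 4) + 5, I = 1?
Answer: 4/5465 ≈ 0.00073193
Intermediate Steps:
n = -4 (n = -9 + 5 = -4)
U = 5465/4 (U = 5*((-2/(-4) - 3/((-4/1))) + 8*34) = 5*((-2*(-¼) - 3/((-4*1))) + 272) = 5*((½ - 3/(-4)) + 272) = 5*((½ - 3*(-¼)) + 272) = 5*((½ + ¾) + 272) = 5*(5/4 + 272) = 5*(1093/4) = 5465/4 ≈ 1366.3)
1/U = 1/(5465/4) = 4/5465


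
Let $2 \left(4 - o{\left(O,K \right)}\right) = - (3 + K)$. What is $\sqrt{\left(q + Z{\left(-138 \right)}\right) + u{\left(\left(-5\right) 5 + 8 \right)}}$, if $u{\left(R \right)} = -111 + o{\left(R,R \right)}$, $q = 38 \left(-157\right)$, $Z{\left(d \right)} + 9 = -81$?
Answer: $i \sqrt{6170} \approx 78.549 i$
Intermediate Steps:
$o{\left(O,K \right)} = \frac{11}{2} + \frac{K}{2}$ ($o{\left(O,K \right)} = 4 - \frac{\left(-1\right) \left(3 + K\right)}{2} = 4 - \frac{-3 - K}{2} = 4 + \left(\frac{3}{2} + \frac{K}{2}\right) = \frac{11}{2} + \frac{K}{2}$)
$Z{\left(d \right)} = -90$ ($Z{\left(d \right)} = -9 - 81 = -90$)
$q = -5966$
$u{\left(R \right)} = - \frac{211}{2} + \frac{R}{2}$ ($u{\left(R \right)} = -111 + \left(\frac{11}{2} + \frac{R}{2}\right) = - \frac{211}{2} + \frac{R}{2}$)
$\sqrt{\left(q + Z{\left(-138 \right)}\right) + u{\left(\left(-5\right) 5 + 8 \right)}} = \sqrt{\left(-5966 - 90\right) - \left(\frac{211}{2} - \frac{\left(-5\right) 5 + 8}{2}\right)} = \sqrt{-6056 - \left(\frac{211}{2} - \frac{-25 + 8}{2}\right)} = \sqrt{-6056 + \left(- \frac{211}{2} + \frac{1}{2} \left(-17\right)\right)} = \sqrt{-6056 - 114} = \sqrt{-6170} = i \sqrt{6170}$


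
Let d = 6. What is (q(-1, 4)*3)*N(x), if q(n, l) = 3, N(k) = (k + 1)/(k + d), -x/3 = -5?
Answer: 48/7 ≈ 6.8571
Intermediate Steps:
x = 15 (x = -3*(-5) = 15)
N(k) = (1 + k)/(6 + k) (N(k) = (k + 1)/(k + 6) = (1 + k)/(6 + k))
(q(-1, 4)*3)*N(x) = (3*3)*((1 + 15)/(6 + 15)) = 9*(16/21) = 48/7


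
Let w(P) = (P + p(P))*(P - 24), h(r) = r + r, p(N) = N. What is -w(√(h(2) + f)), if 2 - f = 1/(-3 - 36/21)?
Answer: -410/33 + 16*√6765/11 ≈ 107.21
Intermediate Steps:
h(r) = 2*r
f = 73/33 (f = 2 - 1/(-3 - 36/21) = 2 - 1/(-3 - 36*1/21) = 2 - 1/(-3 - 12/7) = 2 - 1/(-33/7) = 2 - 1*(-7/33) = 2 + 7/33 = 73/33 ≈ 2.2121)
w(P) = 2*P*(-24 + P) (w(P) = (P + P)*(P - 24) = (2*P)*(-24 + P) = 2*P*(-24 + P))
-w(√(h(2) + f)) = -2*√(2*2 + 73/33)*(-24 + √(2*2 + 73/33)) = -2*√(4 + 73/33)*(-24 + √(4 + 73/33)) = -2*√(205/33)*(-24 + √(205/33)) = -2*√6765/33*(-24 + √6765/33) = -2*√6765*(-24 + √6765/33)/33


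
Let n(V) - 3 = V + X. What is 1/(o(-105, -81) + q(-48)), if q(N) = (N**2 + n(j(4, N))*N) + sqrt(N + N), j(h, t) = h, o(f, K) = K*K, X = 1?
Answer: 2827/23975819 - 4*I*sqrt(6)/71927457 ≈ 0.00011791 - 1.3622e-7*I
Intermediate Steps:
o(f, K) = K**2
n(V) = 4 + V (n(V) = 3 + (V + 1) = 3 + (1 + V) = 4 + V)
q(N) = N**2 + 8*N + sqrt(2)*sqrt(N) (q(N) = (N**2 + (4 + 4)*N) + sqrt(N + N) = (N**2 + 8*N) + sqrt(2*N) = (N**2 + 8*N) + sqrt(2)*sqrt(N) = N**2 + 8*N + sqrt(2)*sqrt(N))
1/(o(-105, -81) + q(-48)) = 1/((-81)**2 + ((-48)**2 + 8*(-48) + sqrt(2)*sqrt(-48))) = 1/(6561 + (2304 - 384 + sqrt(2)*(4*I*sqrt(3)))) = 1/(6561 + (2304 - 384 + 4*I*sqrt(6))) = 1/(6561 + (1920 + 4*I*sqrt(6))) = 1/(8481 + 4*I*sqrt(6))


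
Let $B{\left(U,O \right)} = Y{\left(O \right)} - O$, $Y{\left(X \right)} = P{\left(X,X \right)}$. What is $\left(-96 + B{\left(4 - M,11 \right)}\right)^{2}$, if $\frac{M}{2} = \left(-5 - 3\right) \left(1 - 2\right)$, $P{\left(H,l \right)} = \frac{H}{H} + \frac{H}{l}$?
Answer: $11025$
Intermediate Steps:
$P{\left(H,l \right)} = 1 + \frac{H}{l}$
$M = 16$ ($M = 2 \left(-5 - 3\right) \left(1 - 2\right) = 2 \left(\left(-8\right) \left(-1\right)\right) = 2 \cdot 8 = 16$)
$Y{\left(X \right)} = 2$ ($Y{\left(X \right)} = \frac{X + X}{X} = \frac{2 X}{X} = 2$)
$B{\left(U,O \right)} = 2 - O$
$\left(-96 + B{\left(4 - M,11 \right)}\right)^{2} = \left(-96 + \left(2 - 11\right)\right)^{2} = \left(-96 - 9\right)^{2} = \left(-105\right)^{2} = 11025$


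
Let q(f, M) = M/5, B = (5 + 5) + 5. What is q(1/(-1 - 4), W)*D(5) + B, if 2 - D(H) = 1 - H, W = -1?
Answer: 69/5 ≈ 13.800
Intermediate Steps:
D(H) = 1 + H (D(H) = 2 - (1 - H) = 2 + (-1 + H) = 1 + H)
B = 15 (B = 10 + 5 = 15)
q(f, M) = M/5 (q(f, M) = M*(⅕) = M/5)
q(1/(-1 - 4), W)*D(5) + B = ((⅕)*(-1))*(1 + 5) + 15 = -⅕*6 + 15 = -6/5 + 15 = 69/5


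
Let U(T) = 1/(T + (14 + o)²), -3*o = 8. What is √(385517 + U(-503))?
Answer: √4380876757058/3371 ≈ 620.90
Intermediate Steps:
o = -8/3 (o = -⅓*8 = -8/3 ≈ -2.6667)
U(T) = 1/(1156/9 + T) (U(T) = 1/(T + (14 - 8/3)²) = 1/(T + (34/3)²) = 1/(T + 1156/9) = 1/(1156/9 + T))
√(385517 + U(-503)) = √(385517 + 9/(1156 + 9*(-503))) = √(385517 + 9/(1156 - 4527)) = √(385517 + 9/(-3371)) = √(385517 + 9*(-1/3371)) = √(385517 - 9/3371) = √(1299577798/3371) = √4380876757058/3371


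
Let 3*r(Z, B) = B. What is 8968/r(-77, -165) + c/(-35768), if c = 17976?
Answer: -40219513/245905 ≈ -163.56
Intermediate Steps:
r(Z, B) = B/3
8968/r(-77, -165) + c/(-35768) = 8968/(((⅓)*(-165))) + 17976/(-35768) = 8968/(-55) + 17976*(-1/35768) = 8968*(-1/55) - 2247/4471 = -8968/55 - 2247/4471 = -40219513/245905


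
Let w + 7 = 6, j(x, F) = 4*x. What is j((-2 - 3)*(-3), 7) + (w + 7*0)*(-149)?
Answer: 209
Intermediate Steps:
w = -1 (w = -7 + 6 = -1)
j((-2 - 3)*(-3), 7) + (w + 7*0)*(-149) = 4*((-2 - 3)*(-3)) + (-1 + 7*0)*(-149) = 4*(-5*(-3)) + (-1 + 0)*(-149) = 4*15 - 1*(-149) = 60 + 149 = 209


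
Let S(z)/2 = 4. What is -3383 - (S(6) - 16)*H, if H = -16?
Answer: -3511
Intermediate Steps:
S(z) = 8 (S(z) = 2*4 = 8)
-3383 - (S(6) - 16)*H = -3383 - (8 - 16)*(-16) = -3383 - (-8)*(-16) = -3383 - 1*128 = -3383 - 128 = -3511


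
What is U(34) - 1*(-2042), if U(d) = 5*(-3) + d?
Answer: 2061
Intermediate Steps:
U(d) = -15 + d
U(34) - 1*(-2042) = (-15 + 34) - 1*(-2042) = 19 + 2042 = 2061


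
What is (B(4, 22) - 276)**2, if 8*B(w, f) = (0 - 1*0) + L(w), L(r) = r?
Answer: 303601/4 ≈ 75900.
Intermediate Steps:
B(w, f) = w/8 (B(w, f) = ((0 - 1*0) + w)/8 = ((0 + 0) + w)/8 = (0 + w)/8 = w/8)
(B(4, 22) - 276)**2 = ((1/8)*4 - 276)**2 = (1/2 - 276)**2 = (-551/2)**2 = 303601/4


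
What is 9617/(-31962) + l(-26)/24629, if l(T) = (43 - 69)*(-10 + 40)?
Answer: -261787453/787192098 ≈ -0.33256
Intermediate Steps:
l(T) = -780 (l(T) = -26*30 = -780)
9617/(-31962) + l(-26)/24629 = 9617/(-31962) - 780/24629 = 9617*(-1/31962) - 780*1/24629 = -9617/31962 - 780/24629 = -261787453/787192098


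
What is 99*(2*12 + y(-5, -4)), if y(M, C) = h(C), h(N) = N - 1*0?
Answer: 1980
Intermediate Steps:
h(N) = N (h(N) = N + 0 = N)
y(M, C) = C
99*(2*12 + y(-5, -4)) = 99*(2*12 - 4) = 99*(24 - 4) = 99*20 = 1980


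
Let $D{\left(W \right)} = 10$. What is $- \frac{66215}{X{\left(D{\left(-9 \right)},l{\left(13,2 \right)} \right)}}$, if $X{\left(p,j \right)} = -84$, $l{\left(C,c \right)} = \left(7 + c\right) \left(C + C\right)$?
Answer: $\frac{66215}{84} \approx 788.27$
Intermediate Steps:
$l{\left(C,c \right)} = 2 C \left(7 + c\right)$ ($l{\left(C,c \right)} = \left(7 + c\right) 2 C = 2 C \left(7 + c\right)$)
$- \frac{66215}{X{\left(D{\left(-9 \right)},l{\left(13,2 \right)} \right)}} = - \frac{66215}{-84} = \left(-66215\right) \left(- \frac{1}{84}\right) = \frac{66215}{84}$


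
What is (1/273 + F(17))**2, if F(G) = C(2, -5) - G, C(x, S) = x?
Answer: 16760836/74529 ≈ 224.89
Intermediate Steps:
F(G) = 2 - G
(1/273 + F(17))**2 = (1/273 + (2 - 1*17))**2 = (1/273 + (2 - 17))**2 = (1/273 - 15)**2 = (-4094/273)**2 = 16760836/74529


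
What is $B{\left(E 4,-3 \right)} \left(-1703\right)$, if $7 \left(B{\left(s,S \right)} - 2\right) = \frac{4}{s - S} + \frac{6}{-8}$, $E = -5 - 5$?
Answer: $- \frac{3312335}{1036} \approx -3197.2$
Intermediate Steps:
$E = -10$ ($E = -5 - 5 = -10$)
$B{\left(s,S \right)} = \frac{53}{28} + \frac{4}{7 \left(s - S\right)}$ ($B{\left(s,S \right)} = 2 + \frac{\frac{4}{s - S} + \frac{6}{-8}}{7} = 2 + \frac{\frac{4}{s - S} + 6 \left(- \frac{1}{8}\right)}{7} = 2 + \frac{\frac{4}{s - S} - \frac{3}{4}}{7} = 2 + \frac{- \frac{3}{4} + \frac{4}{s - S}}{7} = 2 - \left(\frac{3}{28} - \frac{4}{7 \left(s - S\right)}\right) = \frac{53}{28} + \frac{4}{7 \left(s - S\right)}$)
$B{\left(E 4,-3 \right)} \left(-1703\right) = \frac{-16 - 53 \left(\left(-10\right) 4\right) + 53 \left(-3\right)}{28 \left(-3 - \left(-10\right) 4\right)} \left(-1703\right) = \frac{-16 - -2120 - 159}{28 \left(-3 - -40\right)} \left(-1703\right) = \frac{-16 + 2120 - 159}{28 \left(-3 + 40\right)} \left(-1703\right) = \frac{1}{28} \cdot \frac{1}{37} \cdot 1945 \left(-1703\right) = \frac{1945}{1036} \left(-1703\right) = - \frac{3312335}{1036}$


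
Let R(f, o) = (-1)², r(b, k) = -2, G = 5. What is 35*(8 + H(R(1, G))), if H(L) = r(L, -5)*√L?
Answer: 210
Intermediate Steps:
R(f, o) = 1
H(L) = -2*√L
35*(8 + H(R(1, G))) = 35*(8 - 2*√1) = 35*(8 - 2*1) = 35*(8 - 2) = 35*6 = 210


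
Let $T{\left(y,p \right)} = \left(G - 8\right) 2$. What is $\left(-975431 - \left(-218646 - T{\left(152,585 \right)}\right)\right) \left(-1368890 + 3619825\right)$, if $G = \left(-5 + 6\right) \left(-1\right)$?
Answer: $-1703514360805$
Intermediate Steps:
$G = -1$ ($G = 1 \left(-1\right) = -1$)
$T{\left(y,p \right)} = -18$ ($T{\left(y,p \right)} = \left(-1 - 8\right) 2 = \left(-9\right) 2 = -18$)
$\left(-975431 - \left(-218646 - T{\left(152,585 \right)}\right)\right) \left(-1368890 + 3619825\right) = \left(-975431 + \left(\left(-18 + 811180\right) - 592534\right)\right) \left(-1368890 + 3619825\right) = \left(-975431 + \left(811162 - 592534\right)\right) 2250935 = \left(-975431 + 218628\right) 2250935 = \left(-756803\right) 2250935 = -1703514360805$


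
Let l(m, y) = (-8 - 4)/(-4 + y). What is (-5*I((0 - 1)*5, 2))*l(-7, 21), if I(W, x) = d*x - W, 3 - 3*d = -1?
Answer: 460/17 ≈ 27.059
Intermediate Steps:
l(m, y) = -12/(-4 + y)
d = 4/3 (d = 1 - ⅓*(-1) = 1 + ⅓ = 4/3 ≈ 1.3333)
I(W, x) = -W + 4*x/3 (I(W, x) = 4*x/3 - W = -W + 4*x/3)
(-5*I((0 - 1)*5, 2))*l(-7, 21) = (-5*(-(0 - 1)*5 + (4/3)*2))*(-12/(-4 + 21)) = (-5*(-(-1)*5 + 8/3))*(-12/17) = (-5*(-1*(-5) + 8/3))*(-12*1/17) = -5*(5 + 8/3)*(-12/17) = -5*23/3*(-12/17) = -115/3*(-12/17) = 460/17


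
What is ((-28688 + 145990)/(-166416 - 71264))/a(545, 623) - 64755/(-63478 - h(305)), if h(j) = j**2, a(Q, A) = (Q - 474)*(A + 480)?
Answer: 602647275097147/1456529118130760 ≈ 0.41376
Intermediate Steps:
a(Q, A) = (-474 + Q)*(480 + A)
((-28688 + 145990)/(-166416 - 71264))/a(545, 623) - 64755/(-63478 - h(305)) = ((-28688 + 145990)/(-166416 - 71264))/(-227520 - 474*623 + 480*545 + 623*545) - 64755/(-63478 - 1*305**2) = (117302/(-237680))/(-227520 - 295302 + 261600 + 339535) - 64755/(-63478 - 1*93025) = (117302*(-1/237680))/78313 - 64755/(-63478 - 93025) = -58651/118840*1/78313 - 64755/(-156503) = -58651/9306716920 - 64755*(-1/156503) = -58651/9306716920 + 64755/156503 = 602647275097147/1456529118130760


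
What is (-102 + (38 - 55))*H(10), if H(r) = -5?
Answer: 595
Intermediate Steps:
(-102 + (38 - 55))*H(10) = (-102 + (38 - 55))*(-5) = (-102 - 17)*(-5) = -119*(-5) = 595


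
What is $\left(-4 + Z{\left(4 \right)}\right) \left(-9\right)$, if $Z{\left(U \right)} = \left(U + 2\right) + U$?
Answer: $-54$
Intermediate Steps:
$Z{\left(U \right)} = 2 + 2 U$ ($Z{\left(U \right)} = \left(2 + U\right) + U = 2 + 2 U$)
$\left(-4 + Z{\left(4 \right)}\right) \left(-9\right) = \left(-4 + \left(2 + 2 \cdot 4\right)\right) \left(-9\right) = \left(-4 + \left(2 + 8\right)\right) \left(-9\right) = \left(-4 + 10\right) \left(-9\right) = 6 \left(-9\right) = -54$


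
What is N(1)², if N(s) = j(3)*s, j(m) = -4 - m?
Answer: 49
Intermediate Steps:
N(s) = -7*s (N(s) = (-4 - 1*3)*s = (-4 - 3)*s = -7*s)
N(1)² = (-7*1)² = (-7)² = 49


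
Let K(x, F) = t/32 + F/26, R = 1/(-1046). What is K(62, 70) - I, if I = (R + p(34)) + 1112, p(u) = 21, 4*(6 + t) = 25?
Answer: -983667505/870272 ≈ -1130.3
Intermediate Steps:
t = ¼ (t = -6 + (¼)*25 = -6 + 25/4 = ¼ ≈ 0.25000)
R = -1/1046 ≈ -0.00095602
K(x, F) = 1/128 + F/26 (K(x, F) = (¼)/32 + F/26 = (¼)*(1/32) + F*(1/26) = 1/128 + F/26)
I = 1185117/1046 (I = (-1/1046 + 21) + 1112 = 21965/1046 + 1112 = 1185117/1046 ≈ 1133.0)
K(62, 70) - I = (1/128 + (1/26)*70) - 1*1185117/1046 = (1/128 + 35/13) - 1185117/1046 = 4493/1664 - 1185117/1046 = -983667505/870272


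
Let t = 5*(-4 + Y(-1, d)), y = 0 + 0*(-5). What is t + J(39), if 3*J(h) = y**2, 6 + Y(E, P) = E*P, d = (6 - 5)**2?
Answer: -55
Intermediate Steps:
d = 1 (d = 1**2 = 1)
Y(E, P) = -6 + E*P
y = 0 (y = 0 + 0 = 0)
t = -55 (t = 5*(-4 + (-6 - 1*1)) = 5*(-4 + (-6 - 1)) = 5*(-4 - 7) = 5*(-11) = -55)
J(h) = 0 (J(h) = (1/3)*0**2 = (1/3)*0 = 0)
t + J(39) = -55 + 0 = -55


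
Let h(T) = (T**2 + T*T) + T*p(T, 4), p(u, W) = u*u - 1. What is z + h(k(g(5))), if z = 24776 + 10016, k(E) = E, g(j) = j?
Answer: 34962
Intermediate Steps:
p(u, W) = -1 + u**2 (p(u, W) = u**2 - 1 = -1 + u**2)
z = 34792
h(T) = 2*T**2 + T*(-1 + T**2) (h(T) = (T**2 + T*T) + T*(-1 + T**2) = (T**2 + T**2) + T*(-1 + T**2) = 2*T**2 + T*(-1 + T**2))
z + h(k(g(5))) = 34792 + 5*(-1 + 5**2 + 2*5) = 34792 + 5*(-1 + 25 + 10) = 34792 + 5*34 = 34792 + 170 = 34962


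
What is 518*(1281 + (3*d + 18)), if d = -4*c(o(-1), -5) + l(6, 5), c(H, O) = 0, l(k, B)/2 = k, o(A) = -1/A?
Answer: 691530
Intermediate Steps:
l(k, B) = 2*k
d = 12 (d = -4*0 + 2*6 = 0 + 12 = 12)
518*(1281 + (3*d + 18)) = 518*(1281 + (3*12 + 18)) = 518*(1281 + (36 + 18)) = 518*(1281 + 54) = 518*1335 = 691530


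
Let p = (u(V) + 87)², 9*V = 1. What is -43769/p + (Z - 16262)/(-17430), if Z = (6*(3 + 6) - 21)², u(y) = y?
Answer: -3747729413/765246720 ≈ -4.8974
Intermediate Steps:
V = ⅑ (V = (⅑)*1 = ⅑ ≈ 0.11111)
Z = 1089 (Z = (6*9 - 21)² = (54 - 21)² = 33² = 1089)
p = 614656/81 (p = (⅑ + 87)² = (784/9)² = 614656/81 ≈ 7588.3)
-43769/p + (Z - 16262)/(-17430) = -43769/614656/81 + (1089 - 16262)/(-17430) = -43769*81/614656 - 15173*(-1/17430) = -3545289/614656 + 15173/17430 = -3747729413/765246720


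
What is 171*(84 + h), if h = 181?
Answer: 45315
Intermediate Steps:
171*(84 + h) = 171*(84 + 181) = 171*265 = 45315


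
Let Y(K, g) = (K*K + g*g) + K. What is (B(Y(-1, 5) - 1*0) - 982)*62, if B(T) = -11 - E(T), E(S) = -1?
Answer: -61504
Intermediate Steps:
Y(K, g) = K + K**2 + g**2 (Y(K, g) = (K**2 + g**2) + K = K + K**2 + g**2)
B(T) = -10 (B(T) = -11 - 1*(-1) = -11 + 1 = -10)
(B(Y(-1, 5) - 1*0) - 982)*62 = (-10 - 982)*62 = -992*62 = -61504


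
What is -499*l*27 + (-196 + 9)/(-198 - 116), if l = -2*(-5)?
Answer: -42305033/314 ≈ -1.3473e+5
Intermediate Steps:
l = 10
-499*l*27 + (-196 + 9)/(-198 - 116) = -4990*27 + (-196 + 9)/(-198 - 116) = -499*270 - 187/(-314) = -134730 - 187*(-1/314) = -134730 + 187/314 = -42305033/314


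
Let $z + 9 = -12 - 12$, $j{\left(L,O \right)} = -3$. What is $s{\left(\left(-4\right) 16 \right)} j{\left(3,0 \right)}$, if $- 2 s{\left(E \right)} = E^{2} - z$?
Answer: $\frac{12387}{2} \approx 6193.5$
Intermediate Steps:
$z = -33$ ($z = -9 - 24 = -33$)
$s{\left(E \right)} = - \frac{33}{2} - \frac{E^{2}}{2}$ ($s{\left(E \right)} = - \frac{E^{2} - -33}{2} = - \frac{E^{2} + 33}{2} = - \frac{33 + E^{2}}{2} = - \frac{33}{2} - \frac{E^{2}}{2}$)
$s{\left(\left(-4\right) 16 \right)} j{\left(3,0 \right)} = \left(- \frac{33}{2} - \frac{\left(\left(-4\right) 16\right)^{2}}{2}\right) \left(-3\right) = \left(- \frac{33}{2} - \frac{\left(-64\right)^{2}}{2}\right) \left(-3\right) = \left(- \frac{33}{2} - 2048\right) \left(-3\right) = \left(- \frac{4129}{2}\right) \left(-3\right) = \frac{12387}{2}$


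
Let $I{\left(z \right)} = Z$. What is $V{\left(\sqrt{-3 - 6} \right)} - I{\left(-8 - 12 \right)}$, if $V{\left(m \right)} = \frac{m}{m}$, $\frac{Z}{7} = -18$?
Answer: $127$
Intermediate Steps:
$Z = -126$ ($Z = 7 \left(-18\right) = -126$)
$I{\left(z \right)} = -126$
$V{\left(m \right)} = 1$
$V{\left(\sqrt{-3 - 6} \right)} - I{\left(-8 - 12 \right)} = 1 - -126 = 1 + 126 = 127$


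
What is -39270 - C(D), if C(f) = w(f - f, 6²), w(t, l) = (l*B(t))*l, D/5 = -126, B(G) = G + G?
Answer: -39270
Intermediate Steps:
B(G) = 2*G
D = -630 (D = 5*(-126) = -630)
w(t, l) = 2*t*l² (w(t, l) = (l*(2*t))*l = (2*l*t)*l = 2*t*l²)
C(f) = 0 (C(f) = 2*(f - f)*(6²)² = 2*0*36² = 2*0*1296 = 0)
-39270 - C(D) = -39270 - 1*0 = -39270 + 0 = -39270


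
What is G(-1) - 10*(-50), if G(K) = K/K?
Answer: 501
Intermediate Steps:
G(K) = 1
G(-1) - 10*(-50) = 1 - 10*(-50) = 1 + 500 = 501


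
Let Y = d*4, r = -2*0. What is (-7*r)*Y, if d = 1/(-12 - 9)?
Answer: 0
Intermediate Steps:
r = 0
d = -1/21 (d = 1/(-21) = -1/21 ≈ -0.047619)
Y = -4/21 (Y = -1/21*4 = -4/21 ≈ -0.19048)
(-7*r)*Y = -7*0*(-4/21) = 0*(-4/21) = 0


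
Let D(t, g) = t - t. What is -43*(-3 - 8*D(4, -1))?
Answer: 129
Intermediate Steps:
D(t, g) = 0
-43*(-3 - 8*D(4, -1)) = -43*(-3 - 8*0) = -43*(-3 + 0) = -43*(-3) = 129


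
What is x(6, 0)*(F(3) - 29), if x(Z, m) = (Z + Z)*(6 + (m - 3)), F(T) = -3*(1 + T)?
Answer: -1476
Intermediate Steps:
F(T) = -3 - 3*T
x(Z, m) = 2*Z*(3 + m) (x(Z, m) = (2*Z)*(6 + (-3 + m)) = (2*Z)*(3 + m) = 2*Z*(3 + m))
x(6, 0)*(F(3) - 29) = (2*6*(3 + 0))*((-3 - 3*3) - 29) = (2*6*3)*((-3 - 9) - 29) = 36*(-12 - 29) = 36*(-41) = -1476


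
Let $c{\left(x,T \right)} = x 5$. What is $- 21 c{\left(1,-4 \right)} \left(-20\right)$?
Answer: $2100$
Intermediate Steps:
$c{\left(x,T \right)} = 5 x$
$- 21 c{\left(1,-4 \right)} \left(-20\right) = - 21 \cdot 5 \cdot 1 \left(-20\right) = \left(-21\right) 5 \left(-20\right) = \left(-105\right) \left(-20\right) = 2100$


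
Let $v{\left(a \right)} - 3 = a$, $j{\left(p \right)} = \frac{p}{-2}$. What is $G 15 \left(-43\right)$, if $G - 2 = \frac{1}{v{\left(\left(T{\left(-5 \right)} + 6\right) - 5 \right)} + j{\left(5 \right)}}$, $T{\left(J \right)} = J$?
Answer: $- \frac{7740}{7} \approx -1105.7$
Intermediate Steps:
$j{\left(p \right)} = - \frac{p}{2}$ ($j{\left(p \right)} = p \left(- \frac{1}{2}\right) = - \frac{p}{2}$)
$v{\left(a \right)} = 3 + a$
$G = \frac{12}{7}$ ($G = 2 + \frac{1}{\left(3 + \left(\left(-5 + 6\right) - 5\right)\right) - \frac{5}{2}} = 2 + \frac{1}{\left(3 + \left(1 - 5\right)\right) - \frac{5}{2}} = 2 + \frac{1}{\left(3 - 4\right) - \frac{5}{2}} = 2 + \frac{1}{-1 - \frac{5}{2}} = 2 + \frac{1}{- \frac{7}{2}} = 2 - \frac{2}{7} = \frac{12}{7} \approx 1.7143$)
$G 15 \left(-43\right) = \frac{12}{7} \cdot 15 \left(-43\right) = \frac{180}{7} \left(-43\right) = - \frac{7740}{7}$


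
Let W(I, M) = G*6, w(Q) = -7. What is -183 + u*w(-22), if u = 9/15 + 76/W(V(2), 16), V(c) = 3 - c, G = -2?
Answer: -2143/15 ≈ -142.87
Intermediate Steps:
W(I, M) = -12 (W(I, M) = -2*6 = -12)
u = -86/15 (u = 9/15 + 76/(-12) = 9*(1/15) + 76*(-1/12) = ⅗ - 19/3 = -86/15 ≈ -5.7333)
-183 + u*w(-22) = -183 - 86/15*(-7) = -183 + 602/15 = -2143/15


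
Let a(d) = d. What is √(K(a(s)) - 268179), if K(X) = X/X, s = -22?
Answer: I*√268178 ≈ 517.86*I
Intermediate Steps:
K(X) = 1
√(K(a(s)) - 268179) = √(1 - 268179) = √(-268178) = I*√268178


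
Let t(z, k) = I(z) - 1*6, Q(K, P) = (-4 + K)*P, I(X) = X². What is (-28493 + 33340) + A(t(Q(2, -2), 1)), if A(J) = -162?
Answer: 4685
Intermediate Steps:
Q(K, P) = P*(-4 + K)
t(z, k) = -6 + z² (t(z, k) = z² - 1*6 = z² - 6 = -6 + z²)
(-28493 + 33340) + A(t(Q(2, -2), 1)) = (-28493 + 33340) - 162 = 4847 - 162 = 4685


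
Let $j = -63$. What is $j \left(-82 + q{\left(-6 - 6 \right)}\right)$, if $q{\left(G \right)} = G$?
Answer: $5922$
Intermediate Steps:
$j \left(-82 + q{\left(-6 - 6 \right)}\right) = - 63 \left(-82 - 12\right) = \left(-63\right) \left(-94\right) = 5922$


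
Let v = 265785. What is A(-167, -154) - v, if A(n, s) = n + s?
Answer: -266106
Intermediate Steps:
A(-167, -154) - v = (-167 - 154) - 1*265785 = -321 - 265785 = -266106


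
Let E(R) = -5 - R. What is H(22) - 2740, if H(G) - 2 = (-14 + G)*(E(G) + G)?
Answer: -2778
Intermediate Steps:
H(G) = 72 - 5*G (H(G) = 2 + (-14 + G)*((-5 - G) + G) = 2 + (-14 + G)*(-5) = 2 + (70 - 5*G) = 72 - 5*G)
H(22) - 2740 = (72 - 5*22) - 2740 = (72 - 110) - 2740 = -38 - 2740 = -2778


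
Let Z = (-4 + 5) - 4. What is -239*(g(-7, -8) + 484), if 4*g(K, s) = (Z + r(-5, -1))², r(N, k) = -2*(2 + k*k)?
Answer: -482063/4 ≈ -1.2052e+5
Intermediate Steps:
Z = -3 (Z = 1 - 4 = -3)
r(N, k) = -4 - 2*k² (r(N, k) = -2*(2 + k²) = -4 - 2*k²)
g(K, s) = 81/4 (g(K, s) = (-3 + (-4 - 2*(-1)²))²/4 = (-3 + (-4 - 2*1))²/4 = (-3 + (-4 - 2))²/4 = (-3 - 6)²/4 = (¼)*(-9)² = (¼)*81 = 81/4)
-239*(g(-7, -8) + 484) = -239*(81/4 + 484) = -239*2017/4 = -482063/4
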